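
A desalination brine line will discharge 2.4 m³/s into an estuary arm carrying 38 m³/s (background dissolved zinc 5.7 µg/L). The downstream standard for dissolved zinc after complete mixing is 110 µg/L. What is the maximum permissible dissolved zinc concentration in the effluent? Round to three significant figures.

At the limit, (Qr·Cr + Qe·Cₑ)/(Qr + Qe) = 110:
Cₑ = (40.40·110 − 38.00·5.700) / 2.400 = 1761 µg/L.

1760 µg/L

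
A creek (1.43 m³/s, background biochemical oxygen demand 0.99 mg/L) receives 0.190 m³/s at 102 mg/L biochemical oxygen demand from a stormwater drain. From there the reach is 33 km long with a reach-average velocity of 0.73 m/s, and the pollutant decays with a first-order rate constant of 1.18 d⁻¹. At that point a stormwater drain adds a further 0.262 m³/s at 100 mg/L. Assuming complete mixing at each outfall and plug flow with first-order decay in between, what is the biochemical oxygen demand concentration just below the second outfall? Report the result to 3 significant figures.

Mass balance: C = (1.430·0.9900 + 0.1900·102.0) / 1.620 = 20.80/1.620 = 12.84 mg/L; combined flow 1.620 m³/s.
Travel time t = 33·1000 / 0.73 = 45210 s = 12.56 h.
Decay over the reach: 12.84·exp(−kt) = 12.84·0.5394 = 6.924 mg/L.
At the second outfall, C = (1.620·6.924 + 0.2620·100.0) / (1.620 + 0.2620) = 19.88 mg/L.

19.9 mg/L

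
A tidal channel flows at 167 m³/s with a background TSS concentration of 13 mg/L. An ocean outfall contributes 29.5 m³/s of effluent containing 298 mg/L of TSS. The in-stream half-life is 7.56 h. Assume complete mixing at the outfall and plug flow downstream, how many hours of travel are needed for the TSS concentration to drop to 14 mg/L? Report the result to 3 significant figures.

Conservation of mass: C = (167.0·13.00 + 29.50·298.0) / 196.5 = 10960/196.5 = 55.79 mg/L.
Half-life 7.56 h → k = ln 2 / 7.56 = 0.09169 h⁻¹ = 2.200 d⁻¹.
55.79·exp(−k·t) = 14 → t = ln(55.79/14)/k = 54280 s = 15.08 h.

15.1 h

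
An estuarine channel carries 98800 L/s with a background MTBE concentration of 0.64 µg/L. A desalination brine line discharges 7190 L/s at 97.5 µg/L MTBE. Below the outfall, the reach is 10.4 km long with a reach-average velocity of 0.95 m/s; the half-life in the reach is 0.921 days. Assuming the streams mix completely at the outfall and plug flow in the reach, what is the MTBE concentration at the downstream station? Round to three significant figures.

6.55 µg/L

Mixed concentration C = ΣQC/ΣQ = (98800·0.6400 + 7190·97.50) / 106000 = 764300/106000 = 7.211 µg/L.
Travel time t = 10.4·1000 / 0.95 = 10950 s = 3.041 h.
Half-life 0.921 d → k = ln 2 / 0.921 = 0.7526 d⁻¹.
After decay, C = 7.211 × e^(−kt) = 7.211 × 0.9090 = 6.555 µg/L.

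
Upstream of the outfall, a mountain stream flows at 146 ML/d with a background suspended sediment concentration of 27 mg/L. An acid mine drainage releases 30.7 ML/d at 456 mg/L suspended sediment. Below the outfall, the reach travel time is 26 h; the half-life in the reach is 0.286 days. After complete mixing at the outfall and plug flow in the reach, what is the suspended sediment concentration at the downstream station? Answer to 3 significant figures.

7.35 mg/L

Flow-weighted average: C = (146.0·27.00 + 30.70·456.0) / 176.7 = 17940/176.7 = 101.5 mg/L.
Half-life 0.286 d → k = ln 2 / 0.286 = 2.424 d⁻¹.
Applying C = C₀e^(−kt): 101.5 × 0.07240 = 7.351 mg/L.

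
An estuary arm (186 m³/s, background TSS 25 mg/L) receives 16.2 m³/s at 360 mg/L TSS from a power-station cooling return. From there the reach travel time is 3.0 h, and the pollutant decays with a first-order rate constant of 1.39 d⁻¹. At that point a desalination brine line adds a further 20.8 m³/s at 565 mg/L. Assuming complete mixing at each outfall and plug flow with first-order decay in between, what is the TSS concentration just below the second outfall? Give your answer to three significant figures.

Mixed concentration C = ΣQC/ΣQ = (186.0·25.00 + 16.20·360.0) / 202.2 = 10480/202.2 = 51.84 mg/L; combined flow 202.2 m³/s.
Decay over the reach: 51.84·exp(−kt) = 51.84·0.8405 = 43.57 mg/L.
At the second outfall, C = (202.2·43.57 + 20.80·565.0) / (202.2 + 20.80) = 92.21 mg/L.

92.2 mg/L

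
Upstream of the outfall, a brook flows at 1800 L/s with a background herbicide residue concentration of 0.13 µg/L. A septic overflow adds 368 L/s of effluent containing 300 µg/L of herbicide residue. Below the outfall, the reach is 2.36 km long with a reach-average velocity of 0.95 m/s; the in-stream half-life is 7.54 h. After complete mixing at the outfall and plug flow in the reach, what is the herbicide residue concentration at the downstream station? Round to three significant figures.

Mixed concentration C = ΣQC/ΣQ = (1800·0.1300 + 368.0·300.0) / 2168 = 110600/2168 = 51.03 µg/L.
Travel time t = 2.36·1000 / 0.95 = 2484 s = 0.6901 h.
Half-life 7.54 h → k = ln 2 / 7.54 = 0.09193 h⁻¹ = 2.206 d⁻¹.
After decay, C = 51.03 × e^(−kt) = 51.03 × 0.9385 = 47.89 µg/L.

47.9 µg/L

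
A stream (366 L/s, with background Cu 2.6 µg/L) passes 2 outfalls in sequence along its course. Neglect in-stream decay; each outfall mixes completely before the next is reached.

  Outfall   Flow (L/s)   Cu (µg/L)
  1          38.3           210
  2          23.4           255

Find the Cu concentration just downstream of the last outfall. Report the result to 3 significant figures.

Below outfall 1: Q → 404.3 L/s, C = (366.0·2.600 + 38.30·210.0)/404.3 = 22.25 µg/L.
Below outfall 2: Q → 427.7 L/s, C = (404.3·22.25 + 23.40·255.0)/427.7 = 34.98 µg/L.

35.0 µg/L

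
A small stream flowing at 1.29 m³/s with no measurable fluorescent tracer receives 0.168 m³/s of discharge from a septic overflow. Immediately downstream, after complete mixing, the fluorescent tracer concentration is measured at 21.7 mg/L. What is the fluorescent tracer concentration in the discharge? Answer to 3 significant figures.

Mass balance: 1.290·0 + 0.1680·Cₑ = 1.458·21.70
→ Cₑ = (1.458·21.70 − 1.290·0) / 0.1680 = 188.3 mg/L.

188 mg/L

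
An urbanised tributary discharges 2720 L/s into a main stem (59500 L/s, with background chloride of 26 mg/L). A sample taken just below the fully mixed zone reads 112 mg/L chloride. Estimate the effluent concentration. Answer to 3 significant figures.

Mass balance: 59500·26.00 + 2720·Cₑ = 62220·112.0
→ Cₑ = (62220·112.0 − 59500·26.00) / 2720 = 1993 mg/L.

1990 mg/L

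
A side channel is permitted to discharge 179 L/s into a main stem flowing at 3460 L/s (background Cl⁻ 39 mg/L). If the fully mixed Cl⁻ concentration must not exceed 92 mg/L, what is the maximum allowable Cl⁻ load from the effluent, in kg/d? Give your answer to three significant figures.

Mass balance at the limit: 3460·39.00 + 179.0·Cₑ = 3639·92 → Cₑ = 1116 mg/L.
179.0 L/s = 0.1790 m³/s. Load = 0.1790 m³/s × 1116 g/m³ × 86 400 s/d = 17270 kg/d.

17300 kg/d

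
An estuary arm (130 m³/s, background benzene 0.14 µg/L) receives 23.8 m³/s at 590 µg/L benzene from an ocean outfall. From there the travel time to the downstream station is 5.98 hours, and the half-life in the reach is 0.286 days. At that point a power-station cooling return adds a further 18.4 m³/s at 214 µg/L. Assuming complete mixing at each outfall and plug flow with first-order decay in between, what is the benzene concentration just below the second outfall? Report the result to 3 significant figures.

After mixing, C = (130.0·0.1400 + 23.80·590.0) / 153.8 = 14060/153.8 = 91.42 µg/L; combined flow 153.8 m³/s.
Half-life 0.286 d → k = ln 2 / 0.286 = 2.424 d⁻¹.
Decay over the reach: 91.42·exp(−kt) = 91.42·0.5467 = 49.98 µg/L.
Second outfall: C = (153.8·49.98 + 18.40·214.0)/172.2 = 67.50 µg/L.

67.5 µg/L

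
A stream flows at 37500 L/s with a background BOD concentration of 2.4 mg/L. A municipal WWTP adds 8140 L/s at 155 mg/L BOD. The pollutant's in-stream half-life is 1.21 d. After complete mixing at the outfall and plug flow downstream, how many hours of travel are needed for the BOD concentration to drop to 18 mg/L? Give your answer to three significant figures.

20.9 h

Mixed concentration C = ΣQC/ΣQ = (37500·2.400 + 8140·155.0) / 45640 = 1352000/45640 = 29.62 mg/L.
Half-life 1.21 d → k = ln 2 / 1.21 = 0.5728 d⁻¹.
29.62·exp(−k·t) = 18 → t = ln(29.62/18)/k = 75110 s = 20.86 h.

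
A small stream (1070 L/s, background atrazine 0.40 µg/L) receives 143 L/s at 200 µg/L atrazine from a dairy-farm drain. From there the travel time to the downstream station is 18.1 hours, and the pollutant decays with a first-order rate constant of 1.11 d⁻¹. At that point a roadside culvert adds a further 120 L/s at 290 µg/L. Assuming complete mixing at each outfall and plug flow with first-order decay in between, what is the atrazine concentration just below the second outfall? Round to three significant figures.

35.5 µg/L

Conservation of mass: C = (1070·0.4000 + 143.0·200.0) / 1213 = 29030/1213 = 23.93 µg/L; combined flow 1213 L/s.
Decay over the reach: 23.93·exp(−kt) = 23.93·0.4330 = 10.36 µg/L.
Second outfall: C = (1213·10.36 + 120.0·290.0)/1333 = 35.53 µg/L.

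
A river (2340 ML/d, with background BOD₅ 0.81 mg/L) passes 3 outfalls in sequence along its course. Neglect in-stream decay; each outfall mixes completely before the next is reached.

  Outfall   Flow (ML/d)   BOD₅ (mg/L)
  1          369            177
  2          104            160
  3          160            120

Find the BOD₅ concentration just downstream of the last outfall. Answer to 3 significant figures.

34.7 mg/L

After outfall 1: Q = 2340 + 369.0 = 2709 ML/d; C = (2340·0.8100 + 369.0·177.0)/2709 = 24.81 mg/L.
After outfall 2: Q = 2709 + 104.0 = 2813 ML/d; C = (2709·24.81 + 104.0·160.0)/2813 = 29.81 mg/L.
After outfall 3: Q = 2813 + 160.0 = 2973 ML/d; C = (2813·29.81 + 160.0·120.0)/2973 = 34.66 mg/L.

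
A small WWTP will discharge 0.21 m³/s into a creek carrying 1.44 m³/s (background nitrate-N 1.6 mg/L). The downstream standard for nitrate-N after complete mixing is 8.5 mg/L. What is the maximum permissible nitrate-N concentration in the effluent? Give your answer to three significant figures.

At the limit, (Qr·Cr + Qe·Cₑ)/(Qr + Qe) = 8.5:
Cₑ = (1.650·8.5 − 1.440·1.600) / 0.2100 = 55.81 mg/L.

55.8 mg/L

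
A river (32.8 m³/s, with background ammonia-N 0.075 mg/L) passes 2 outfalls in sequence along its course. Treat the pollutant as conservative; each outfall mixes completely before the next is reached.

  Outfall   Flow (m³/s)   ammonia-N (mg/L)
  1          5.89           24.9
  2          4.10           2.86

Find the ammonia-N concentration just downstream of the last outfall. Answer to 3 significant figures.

Outfall 1: combined Q = 38.69 m³/s; C = (32.80·0.07500 + 5.890·24.90)/38.69 = 3.854 mg/L.
Outfall 2: combined Q = 42.79 m³/s; C = (38.69·3.854 + 4.100·2.860)/42.79 = 3.759 mg/L.

3.76 mg/L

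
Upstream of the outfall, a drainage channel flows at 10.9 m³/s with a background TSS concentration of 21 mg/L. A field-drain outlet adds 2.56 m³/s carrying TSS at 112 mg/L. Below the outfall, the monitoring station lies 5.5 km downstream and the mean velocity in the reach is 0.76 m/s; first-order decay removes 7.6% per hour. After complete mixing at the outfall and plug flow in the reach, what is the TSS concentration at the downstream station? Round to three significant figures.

32.7 mg/L

Conservation of mass: C = (10.90·21.00 + 2.560·112.0) / 13.46 = 515.6/13.46 = 38.31 mg/L.
Travel time t = 5.5·1000 / 0.76 = 7237 s = 2.010 h.
7.6%/h lost → k = −ln(1 − 0.076) = 0.07904 h⁻¹.
After decay, C = 38.31 × e^(−kt) = 38.31 × 0.8531 = 32.68 mg/L.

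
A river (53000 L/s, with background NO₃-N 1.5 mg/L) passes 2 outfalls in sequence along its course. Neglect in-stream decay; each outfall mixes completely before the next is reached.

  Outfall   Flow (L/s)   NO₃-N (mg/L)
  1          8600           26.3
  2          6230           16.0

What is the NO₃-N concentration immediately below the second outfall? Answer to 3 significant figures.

5.98 mg/L

Outfall 1: combined Q = 61600 L/s; C = (53000·1.500 + 8600·26.30)/61600 = 4.962 mg/L.
Outfall 2: combined Q = 67830 L/s; C = (61600·4.962 + 6230·16.00)/67830 = 5.976 mg/L.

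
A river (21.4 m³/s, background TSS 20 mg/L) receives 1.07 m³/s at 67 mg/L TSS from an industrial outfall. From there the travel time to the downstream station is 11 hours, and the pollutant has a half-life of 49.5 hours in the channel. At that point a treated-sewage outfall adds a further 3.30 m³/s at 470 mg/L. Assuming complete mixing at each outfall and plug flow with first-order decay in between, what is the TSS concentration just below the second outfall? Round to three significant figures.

76.8 mg/L

After mixing, C = (21.40·20.00 + 1.070·67.00) / 22.47 = 499.7/22.47 = 22.24 mg/L; combined flow 22.47 m³/s.
Half-life 49.5 h → k = ln 2 / 49.5 = 0.01400 h⁻¹ = 0.3361 d⁻¹.
Decay over the reach: 22.24·exp(−kt) = 22.24·0.8572 = 19.06 mg/L.
At the second outfall, C = (22.47·19.06 + 3.300·470.0) / (22.47 + 3.300) = 76.81 mg/L.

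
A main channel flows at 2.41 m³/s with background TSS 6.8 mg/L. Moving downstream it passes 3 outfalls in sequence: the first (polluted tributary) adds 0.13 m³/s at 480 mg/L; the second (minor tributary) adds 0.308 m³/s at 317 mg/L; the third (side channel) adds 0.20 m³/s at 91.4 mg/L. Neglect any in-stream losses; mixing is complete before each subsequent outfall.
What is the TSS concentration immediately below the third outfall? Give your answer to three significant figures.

After outfall 1: Q = 2.410 + 0.1300 = 2.540 m³/s; C = (2.410·6.800 + 0.1300·480.0)/2.540 = 31.02 mg/L.
After outfall 2: Q = 2.540 + 0.3080 = 2.848 m³/s; C = (2.540·31.02 + 0.3080·317.0)/2.848 = 61.95 mg/L.
After outfall 3: Q = 2.848 + 0.2000 = 3.048 m³/s; C = (2.848·61.95 + 0.2000·91.40)/3.048 = 63.88 mg/L.

63.9 mg/L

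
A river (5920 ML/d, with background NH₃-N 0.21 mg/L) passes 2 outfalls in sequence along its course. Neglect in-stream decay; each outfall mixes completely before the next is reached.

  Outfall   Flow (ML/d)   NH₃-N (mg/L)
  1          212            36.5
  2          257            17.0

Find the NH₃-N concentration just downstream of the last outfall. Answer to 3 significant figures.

Outfall 1: combined Q = 6132 ML/d; C = (5920·0.2100 + 212.0·36.50)/6132 = 1.465 mg/L.
Outfall 2: combined Q = 6389 ML/d; C = (6132·1.465 + 257.0·17.00)/6389 = 2.090 mg/L.

2.09 mg/L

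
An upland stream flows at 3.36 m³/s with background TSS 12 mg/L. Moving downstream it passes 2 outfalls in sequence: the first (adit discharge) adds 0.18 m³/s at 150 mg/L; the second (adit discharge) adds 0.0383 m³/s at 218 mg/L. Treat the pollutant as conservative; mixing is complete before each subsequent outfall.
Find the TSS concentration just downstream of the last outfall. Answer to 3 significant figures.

21.1 mg/L

After outfall 1: Q = 3.360 + 0.1800 = 3.540 m³/s; C = (3.360·12.00 + 0.1800·150.0)/3.540 = 19.02 mg/L.
After outfall 2: Q = 3.540 + 0.03830 = 3.578 m³/s; C = (3.540·19.02 + 0.03830·218.0)/3.578 = 21.15 mg/L.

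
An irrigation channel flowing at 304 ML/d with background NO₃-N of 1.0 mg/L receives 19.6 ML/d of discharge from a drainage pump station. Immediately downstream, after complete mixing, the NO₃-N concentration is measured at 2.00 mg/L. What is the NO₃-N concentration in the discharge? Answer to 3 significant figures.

Mass balance: 304.0·1.000 + 19.60·Cₑ = 323.6·2.000
→ Cₑ = (323.6·2.000 − 304.0·1.000) / 19.60 = 17.51 mg/L.

17.5 mg/L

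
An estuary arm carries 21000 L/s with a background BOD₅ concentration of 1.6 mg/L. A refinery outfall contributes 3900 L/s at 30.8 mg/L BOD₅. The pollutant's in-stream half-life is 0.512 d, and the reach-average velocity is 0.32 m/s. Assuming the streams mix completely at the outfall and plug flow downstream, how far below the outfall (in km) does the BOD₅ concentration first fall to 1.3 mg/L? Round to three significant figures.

Mass balance: C = (21000·1.600 + 3900·30.80) / 24900 = 153700/24900 = 6.173 mg/L.
Half-life 0.512 d → k = ln 2 / 0.512 = 1.354 d⁻¹.
Set 6.173·exp(−k·t) = 1.3 → t = ln(6.173/1.3)/k = 99430 s = 27.62 h.
Distance = v·t = 0.32·99430 = 31820 m = 31.82 km.

31.8 km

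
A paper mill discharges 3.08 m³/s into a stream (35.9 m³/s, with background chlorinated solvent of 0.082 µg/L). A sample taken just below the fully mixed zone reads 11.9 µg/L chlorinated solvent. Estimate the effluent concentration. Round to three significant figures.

150 µg/L

Mass balance: 35.90·0.08200 + 3.080·Cₑ = 38.98·11.90
→ Cₑ = (38.98·11.90 − 35.90·0.08200) / 3.080 = 149.6 µg/L.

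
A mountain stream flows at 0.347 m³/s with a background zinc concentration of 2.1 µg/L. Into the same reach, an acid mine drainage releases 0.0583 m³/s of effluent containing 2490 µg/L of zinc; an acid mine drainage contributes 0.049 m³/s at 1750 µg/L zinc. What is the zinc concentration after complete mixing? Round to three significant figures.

510 µg/L

Conservation of mass: C = (0.3470·2.100 + 0.05830·2490 + 0.04900·1750) / 0.4543 = 231.6/0.4543 = 509.9 µg/L.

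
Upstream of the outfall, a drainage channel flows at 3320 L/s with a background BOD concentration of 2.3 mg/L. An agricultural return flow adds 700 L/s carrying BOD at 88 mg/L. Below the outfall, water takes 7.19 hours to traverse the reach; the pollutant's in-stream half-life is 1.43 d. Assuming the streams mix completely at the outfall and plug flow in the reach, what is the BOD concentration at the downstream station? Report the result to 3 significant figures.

Mass balance: C = (3320·2.300 + 700.0·88.00) / 4020 = 69240/4020 = 17.22 mg/L.
Half-life 1.43 d → k = ln 2 / 1.43 = 0.4847 d⁻¹.
Applying C = C₀e^(−kt): 17.22 × 0.8648 = 14.89 mg/L.

14.9 mg/L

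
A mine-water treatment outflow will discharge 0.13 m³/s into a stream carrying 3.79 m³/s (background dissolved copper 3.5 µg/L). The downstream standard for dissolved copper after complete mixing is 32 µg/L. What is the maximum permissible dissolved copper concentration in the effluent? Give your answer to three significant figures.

863 µg/L

At the limit, (Qr·Cr + Qe·Cₑ)/(Qr + Qe) = 32:
Cₑ = (3.920·32 − 3.790·3.500) / 0.1300 = 862.9 µg/L.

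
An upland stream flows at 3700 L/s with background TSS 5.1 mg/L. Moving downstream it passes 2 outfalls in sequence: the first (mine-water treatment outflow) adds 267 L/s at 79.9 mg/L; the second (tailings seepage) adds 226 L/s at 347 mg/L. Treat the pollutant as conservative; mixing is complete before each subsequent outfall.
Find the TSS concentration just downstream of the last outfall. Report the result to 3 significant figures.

After outfall 1: Q = 3700 + 267.0 = 3967 L/s; C = (3700·5.100 + 267.0·79.90)/3967 = 10.13 mg/L.
After outfall 2: Q = 3967 + 226.0 = 4193 L/s; C = (3967·10.13 + 226.0·347.0)/4193 = 28.29 mg/L.

28.3 mg/L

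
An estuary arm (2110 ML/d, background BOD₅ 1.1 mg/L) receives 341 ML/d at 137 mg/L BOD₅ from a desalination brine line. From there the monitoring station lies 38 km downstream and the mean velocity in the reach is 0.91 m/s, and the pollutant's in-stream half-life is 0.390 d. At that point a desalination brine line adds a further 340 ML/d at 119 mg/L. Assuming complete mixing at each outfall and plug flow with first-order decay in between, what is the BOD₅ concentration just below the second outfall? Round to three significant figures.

Mass balance: C = (2110·1.100 + 341.0·137.0) / 2451 = 49040/2451 = 20.01 mg/L; combined flow 2451 ML/d.
Travel time t = 38·1000 / 0.91 = 41760 s = 11.60 h.
Half-life 0.390 d → k = ln 2 / 0.390 = 1.777 d⁻¹.
First-order decay: C = 20.01·exp(−k·t) = 20.01·0.4236 = 8.475 mg/L.
At the second outfall, C = (2451·8.475 + 340.0·119.0) / (2451 + 340.0) = 21.94 mg/L.

21.9 mg/L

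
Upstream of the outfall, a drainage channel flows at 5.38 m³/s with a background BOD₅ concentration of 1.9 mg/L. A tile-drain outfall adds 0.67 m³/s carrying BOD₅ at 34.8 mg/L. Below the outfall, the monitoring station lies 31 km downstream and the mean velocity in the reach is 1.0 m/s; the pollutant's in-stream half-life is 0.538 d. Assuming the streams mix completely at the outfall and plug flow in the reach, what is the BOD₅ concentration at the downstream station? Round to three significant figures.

After mixing, C = (5.380·1.900 + 0.6700·34.80) / 6.050 = 33.54/6.050 = 5.543 mg/L.
Travel time t = 31·1000 / 1.0 = 31000 s = 8.611 h.
Half-life 0.538 d → k = ln 2 / 0.538 = 1.288 d⁻¹.
After decay, C = 5.543 × e^(−kt) = 5.543 × 0.6299 = 3.492 mg/L.

3.49 mg/L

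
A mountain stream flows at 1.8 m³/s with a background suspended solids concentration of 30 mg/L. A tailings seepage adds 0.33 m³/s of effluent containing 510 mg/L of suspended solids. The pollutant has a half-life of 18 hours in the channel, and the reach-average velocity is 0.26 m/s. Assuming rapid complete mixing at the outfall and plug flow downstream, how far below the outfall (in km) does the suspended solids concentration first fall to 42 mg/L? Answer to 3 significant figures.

22.1 km

Flow-weighted average: C = (1.800·30.00 + 0.3300·510.0) / 2.130 = 222.3/2.130 = 104.4 mg/L.
Half-life 18 h → k = ln 2 / 18 = 0.03851 h⁻¹ = 0.9242 d⁻¹.
Set 104.4·exp(−k·t) = 42 → t = ln(104.4/42)/k = 85090 s = 23.64 h.
Distance = v·t = 0.26·85090 = 22120 m = 22.12 km.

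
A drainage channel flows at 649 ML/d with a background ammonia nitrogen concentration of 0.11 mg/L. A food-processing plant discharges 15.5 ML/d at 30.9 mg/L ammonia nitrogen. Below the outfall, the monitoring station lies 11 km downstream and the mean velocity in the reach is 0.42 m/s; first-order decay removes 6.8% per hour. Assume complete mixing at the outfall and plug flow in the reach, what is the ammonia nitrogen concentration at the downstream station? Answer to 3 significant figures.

Mixed concentration C = ΣQC/ΣQ = (649.0·0.1100 + 15.50·30.90) / 664.5 = 550.3/664.5 = 0.8282 mg/L.
Travel time t = 11·1000 / 0.42 = 26190 s = 7.275 h.
6.8%/h lost → k = −ln(1 − 0.068) = 0.07042 h⁻¹.
Decay over the reach: 0.8282·exp(−kt) = 0.8282·0.5991 = 0.4962 mg/L.

0.496 mg/L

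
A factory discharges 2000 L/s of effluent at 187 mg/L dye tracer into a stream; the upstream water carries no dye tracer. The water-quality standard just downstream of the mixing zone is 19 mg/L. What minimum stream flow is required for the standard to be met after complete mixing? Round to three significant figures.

17700 L/s

Set C_mix = 19: (Q·0 + 2000·187.0) / (Q + 2000) = 19
→ Q = 2000·(187.0 − 19)/(19 − 0) = 17680 L/s.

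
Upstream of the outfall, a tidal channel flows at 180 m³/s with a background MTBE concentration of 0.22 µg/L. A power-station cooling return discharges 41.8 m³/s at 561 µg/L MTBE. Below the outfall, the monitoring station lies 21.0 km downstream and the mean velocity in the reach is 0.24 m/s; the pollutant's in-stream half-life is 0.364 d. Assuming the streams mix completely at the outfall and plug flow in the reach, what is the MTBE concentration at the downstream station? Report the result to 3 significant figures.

Conservation of mass: C = (180.0·0.2200 + 41.80·561.0) / 221.8 = 23490/221.8 = 105.9 µg/L.
Travel time t = 21.0·1000 / 0.24 = 87500 s = 24.31 h.
Half-life 0.364 d → k = ln 2 / 0.364 = 1.904 d⁻¹.
Decay over the reach: 105.9·exp(−kt) = 105.9·0.1454 = 15.39 µg/L.

15.4 µg/L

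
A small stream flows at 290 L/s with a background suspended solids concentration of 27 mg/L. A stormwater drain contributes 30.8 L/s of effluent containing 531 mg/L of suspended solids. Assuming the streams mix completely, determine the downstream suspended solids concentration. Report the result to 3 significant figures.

75.4 mg/L

After mixing, C = (290.0·27.00 + 30.80·531.0) / 320.8 = 24180/320.8 = 75.39 mg/L.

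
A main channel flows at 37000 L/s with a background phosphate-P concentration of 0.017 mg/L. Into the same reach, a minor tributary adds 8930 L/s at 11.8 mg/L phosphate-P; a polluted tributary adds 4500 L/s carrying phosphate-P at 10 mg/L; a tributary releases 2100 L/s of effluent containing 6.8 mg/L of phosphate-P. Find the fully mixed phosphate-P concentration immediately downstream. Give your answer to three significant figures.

Mixed concentration C = ΣQC/ΣQ = (37000·0.01700 + 8930·11.80 + 4500·10.00 + 2100·6.800) / 52530 = 165300/52530 = 3.146 mg/L.

3.15 mg/L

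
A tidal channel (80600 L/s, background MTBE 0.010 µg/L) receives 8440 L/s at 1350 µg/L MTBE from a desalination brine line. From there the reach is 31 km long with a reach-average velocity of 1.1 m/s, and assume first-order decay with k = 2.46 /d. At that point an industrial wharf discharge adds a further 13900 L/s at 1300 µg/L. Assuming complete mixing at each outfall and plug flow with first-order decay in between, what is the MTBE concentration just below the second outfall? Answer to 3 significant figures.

Mixed concentration C = ΣQC/ΣQ = (80600·0.01000 + 8440·1350) / 89040 = 11390000/89040 = 128.0 µg/L; combined flow 89040 L/s.
Travel time t = 31·1000 / 1.1 = 28180 s = 7.828 h.
Decay over the reach: 128.0·exp(−kt) = 128.0·0.4483 = 57.36 µg/L.
Second outfall: C = (89040·57.36 + 13900·1300)/102900 = 225.2 µg/L.

225 µg/L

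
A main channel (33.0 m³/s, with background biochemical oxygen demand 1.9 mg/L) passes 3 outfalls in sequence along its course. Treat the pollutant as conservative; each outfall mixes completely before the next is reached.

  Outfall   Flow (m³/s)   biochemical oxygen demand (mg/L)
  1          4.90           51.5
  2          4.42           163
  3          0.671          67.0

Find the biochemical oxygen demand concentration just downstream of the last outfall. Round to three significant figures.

25.1 mg/L

Below outfall 1: Q → 37.90 m³/s, C = (33.00·1.900 + 4.900·51.50)/37.90 = 8.313 mg/L.
Below outfall 2: Q → 42.32 m³/s, C = (37.90·8.313 + 4.420·163.0)/42.32 = 24.47 mg/L.
Below outfall 3: Q → 42.99 m³/s, C = (42.32·24.47 + 0.6710·67.00)/42.99 = 25.13 mg/L.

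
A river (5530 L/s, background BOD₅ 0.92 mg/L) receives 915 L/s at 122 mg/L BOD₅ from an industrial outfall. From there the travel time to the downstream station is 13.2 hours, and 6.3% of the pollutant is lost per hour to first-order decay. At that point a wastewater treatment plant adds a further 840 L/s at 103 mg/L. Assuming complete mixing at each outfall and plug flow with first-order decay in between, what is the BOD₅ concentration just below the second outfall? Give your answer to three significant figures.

Mixed concentration C = ΣQC/ΣQ = (5530·0.9200 + 915.0·122.0) / 6445 = 116700/6445 = 18.11 mg/L; combined flow 6445 L/s.
6.3%/h lost → k = −ln(1 − 0.063) = 0.06507 h⁻¹.
Decay over the reach: 18.11·exp(−kt) = 18.11·0.4236 = 7.671 mg/L.
Second outfall: C = (6445·7.671 + 840.0·103.0)/7285 = 18.66 mg/L.

18.7 mg/L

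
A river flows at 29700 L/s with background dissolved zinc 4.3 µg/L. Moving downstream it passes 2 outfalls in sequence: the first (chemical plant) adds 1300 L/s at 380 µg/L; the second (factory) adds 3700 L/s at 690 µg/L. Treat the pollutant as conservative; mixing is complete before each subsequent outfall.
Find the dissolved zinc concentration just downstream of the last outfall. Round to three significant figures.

Outfall 1: combined Q = 31000 L/s; C = (29700·4.300 + 1300·380.0)/31000 = 20.06 µg/L.
Outfall 2: combined Q = 34700 L/s; C = (31000·20.06 + 3700·690.0)/34700 = 91.49 µg/L.

91.5 µg/L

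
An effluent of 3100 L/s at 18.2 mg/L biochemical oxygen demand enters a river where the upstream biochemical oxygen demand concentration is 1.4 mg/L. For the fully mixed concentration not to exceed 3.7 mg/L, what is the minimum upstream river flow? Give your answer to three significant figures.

Set C_mix = 3.7: (Q·1.400 + 3100·18.20) / (Q + 3100) = 3.7
→ Q = 3100·(18.20 − 3.7)/(3.7 − 1.400) = 19540 L/s.

19500 L/s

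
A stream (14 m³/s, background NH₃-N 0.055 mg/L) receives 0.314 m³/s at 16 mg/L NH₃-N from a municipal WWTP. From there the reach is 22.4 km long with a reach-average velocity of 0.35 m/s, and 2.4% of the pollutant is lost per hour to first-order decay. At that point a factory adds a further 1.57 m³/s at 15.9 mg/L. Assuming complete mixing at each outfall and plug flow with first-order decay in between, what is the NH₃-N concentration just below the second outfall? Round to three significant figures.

Mixed concentration C = ΣQC/ΣQ = (14.00·0.05500 + 0.3140·16.00) / 14.31 = 5.794/14.31 = 0.4048 mg/L; combined flow 14.31 m³/s.
Travel time t = 22.4·1000 / 0.35 = 64000 s = 17.78 h.
2.4%/h lost → k = −ln(1 − 0.024) = 0.02429 h⁻¹.
Applying C = C₀e^(−kt): 0.4048 × 0.6493 = 0.2628 mg/L.
Second outfall: C = (14.31·0.2628 + 1.570·15.90)/15.88 = 1.808 mg/L.

1.81 mg/L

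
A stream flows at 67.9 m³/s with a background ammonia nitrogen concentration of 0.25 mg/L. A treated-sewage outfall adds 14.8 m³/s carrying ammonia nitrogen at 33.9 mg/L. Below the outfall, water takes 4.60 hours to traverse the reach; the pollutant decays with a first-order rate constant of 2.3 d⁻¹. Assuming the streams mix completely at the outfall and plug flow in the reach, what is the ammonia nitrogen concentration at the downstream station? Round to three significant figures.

After mixing, C = (67.90·0.2500 + 14.80·33.90) / 82.70 = 518.7/82.70 = 6.272 mg/L.
Decay over the reach: 6.272·exp(−kt) = 6.272·0.6435 = 4.036 mg/L.

4.04 mg/L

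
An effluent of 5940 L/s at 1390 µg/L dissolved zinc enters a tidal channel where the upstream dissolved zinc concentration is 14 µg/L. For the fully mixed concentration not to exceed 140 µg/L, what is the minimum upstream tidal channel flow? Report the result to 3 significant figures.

58900 L/s

Set C_mix = 140: (Q·14.00 + 5940·1390) / (Q + 5940) = 140
→ Q = 5940·(1390 − 140)/(140 − 14.00) = 58930 L/s.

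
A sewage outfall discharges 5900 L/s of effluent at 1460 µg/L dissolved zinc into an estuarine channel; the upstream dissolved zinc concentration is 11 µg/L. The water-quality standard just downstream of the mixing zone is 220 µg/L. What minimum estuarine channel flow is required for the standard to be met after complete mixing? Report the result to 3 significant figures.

35000 L/s

Set C_mix = 220: (Q·11.00 + 5900·1460) / (Q + 5900) = 220
→ Q = 5900·(1460 − 220)/(220 − 11.00) = 35000 L/s.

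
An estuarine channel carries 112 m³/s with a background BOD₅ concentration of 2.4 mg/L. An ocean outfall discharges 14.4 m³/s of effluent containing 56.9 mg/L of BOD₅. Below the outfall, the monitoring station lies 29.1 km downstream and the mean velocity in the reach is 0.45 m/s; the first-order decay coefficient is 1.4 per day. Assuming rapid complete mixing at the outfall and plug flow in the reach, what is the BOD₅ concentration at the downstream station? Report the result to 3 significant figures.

3.02 mg/L

Conservation of mass: C = (112.0·2.400 + 14.40·56.90) / 126.4 = 1088/126.4 = 8.609 mg/L.
Travel time t = 29.1·1000 / 0.45 = 64670 s = 17.96 h.
First-order decay: C = 8.609·exp(−k·t) = 8.609·0.3507 = 3.019 mg/L.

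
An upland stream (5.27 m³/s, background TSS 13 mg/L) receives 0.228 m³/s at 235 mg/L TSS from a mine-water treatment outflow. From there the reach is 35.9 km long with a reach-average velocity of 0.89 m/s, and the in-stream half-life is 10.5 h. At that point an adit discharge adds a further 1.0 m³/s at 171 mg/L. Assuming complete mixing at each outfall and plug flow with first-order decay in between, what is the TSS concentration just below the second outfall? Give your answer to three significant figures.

Conservation of mass: C = (5.270·13.00 + 0.2280·235.0) / 5.498 = 122.1/5.498 = 22.21 mg/L; combined flow 5.498 m³/s.
Travel time t = 35.9·1000 / 0.89 = 40340 s = 11.20 h.
Half-life 10.5 h → k = ln 2 / 10.5 = 0.06601 h⁻¹ = 1.584 d⁻¹.
Decay over the reach: 22.21·exp(−kt) = 22.21·0.4773 = 10.60 mg/L.
Second outfall: C = (5.498·10.60 + 1.000·171.0)/6.498 = 35.28 mg/L.

35.3 mg/L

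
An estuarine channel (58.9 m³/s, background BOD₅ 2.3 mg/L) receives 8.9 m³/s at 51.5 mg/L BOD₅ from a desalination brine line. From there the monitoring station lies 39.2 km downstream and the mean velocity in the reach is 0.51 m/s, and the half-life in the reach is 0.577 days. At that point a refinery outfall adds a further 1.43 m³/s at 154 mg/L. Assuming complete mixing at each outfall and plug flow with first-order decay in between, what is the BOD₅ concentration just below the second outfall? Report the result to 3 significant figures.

6.13 mg/L

After mixing, C = (58.90·2.300 + 8.900·51.50) / 67.80 = 593.8/67.80 = 8.758 mg/L; combined flow 67.80 m³/s.
Travel time t = 39.2·1000 / 0.51 = 76860 s = 21.35 h.
Half-life 0.577 d → k = ln 2 / 0.577 = 1.201 d⁻¹.
Applying C = C₀e^(−kt): 8.758 × 0.3435 = 3.008 mg/L.
Second outfall: C = (67.80·3.008 + 1.430·154.0)/69.23 = 6.127 mg/L.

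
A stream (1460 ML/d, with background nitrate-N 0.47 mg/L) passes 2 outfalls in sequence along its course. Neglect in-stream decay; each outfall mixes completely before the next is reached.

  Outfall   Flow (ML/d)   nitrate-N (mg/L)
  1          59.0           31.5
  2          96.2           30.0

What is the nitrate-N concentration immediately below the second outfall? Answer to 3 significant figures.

Outfall 1: combined Q = 1519 ML/d; C = (1460·0.4700 + 59.00·31.50)/1519 = 1.675 mg/L.
Outfall 2: combined Q = 1615 ML/d; C = (1519·1.675 + 96.20·30.00)/1615 = 3.362 mg/L.

3.36 mg/L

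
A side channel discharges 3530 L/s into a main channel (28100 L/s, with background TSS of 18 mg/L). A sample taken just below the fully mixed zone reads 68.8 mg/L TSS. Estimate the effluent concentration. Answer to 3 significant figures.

473 mg/L

Mass balance: 28100·18.00 + 3530·Cₑ = 31630·68.80
→ Cₑ = (31630·68.80 − 28100·18.00) / 3530 = 473.2 mg/L.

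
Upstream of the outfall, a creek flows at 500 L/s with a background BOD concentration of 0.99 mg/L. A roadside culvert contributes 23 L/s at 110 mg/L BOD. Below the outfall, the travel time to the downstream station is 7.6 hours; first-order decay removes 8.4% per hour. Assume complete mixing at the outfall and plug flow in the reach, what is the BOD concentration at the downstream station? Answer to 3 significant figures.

Mass balance: C = (500.0·0.9900 + 23.00·110.0) / 523.0 = 3025/523.0 = 5.784 mg/L.
8.4%/h lost → k = −ln(1 − 0.084) = 0.08774 h⁻¹.
Applying C = C₀e^(−kt): 5.784 × 0.5133 = 2.969 mg/L.

2.97 mg/L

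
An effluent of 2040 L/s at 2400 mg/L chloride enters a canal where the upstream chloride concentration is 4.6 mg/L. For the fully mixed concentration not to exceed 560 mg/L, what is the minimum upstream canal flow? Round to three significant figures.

6760 L/s

Set C_mix = 560: (Q·4.600 + 2040·2400) / (Q + 2040) = 560
→ Q = 2040·(2400 − 560)/(560 − 4.600) = 6758 L/s.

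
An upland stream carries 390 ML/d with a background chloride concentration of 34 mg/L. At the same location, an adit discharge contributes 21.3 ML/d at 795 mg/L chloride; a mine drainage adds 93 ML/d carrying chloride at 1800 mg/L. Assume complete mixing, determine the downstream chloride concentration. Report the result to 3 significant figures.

392 mg/L

Conservation of mass: C = (390.0·34.00 + 21.30·795.0 + 93.00·1800) / 504.3 = 197600/504.3 = 391.8 mg/L.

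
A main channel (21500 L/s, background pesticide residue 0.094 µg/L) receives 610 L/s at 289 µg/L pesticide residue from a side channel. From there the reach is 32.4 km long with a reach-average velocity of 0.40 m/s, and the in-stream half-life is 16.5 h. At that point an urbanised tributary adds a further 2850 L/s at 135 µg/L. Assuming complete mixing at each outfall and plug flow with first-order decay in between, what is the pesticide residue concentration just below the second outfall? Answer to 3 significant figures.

After mixing, C = (21500·0.09400 + 610.0·289.0) / 22110 = 178300/22110 = 8.065 µg/L; combined flow 22110 L/s.
Travel time t = 32.4·1000 / 0.40 = 81000 s = 22.50 h.
Half-life 16.5 h → k = ln 2 / 16.5 = 0.04201 h⁻¹ = 1.008 d⁻¹.
Applying C = C₀e^(−kt): 8.065 × 0.3886 = 3.134 µg/L.
At the second outfall, C = (22110·3.134 + 2850·135.0) / (22110 + 2850) = 18.19 µg/L.

18.2 µg/L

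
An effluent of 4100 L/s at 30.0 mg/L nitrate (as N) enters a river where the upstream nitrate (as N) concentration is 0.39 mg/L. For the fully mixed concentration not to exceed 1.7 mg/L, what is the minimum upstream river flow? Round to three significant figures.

Set C_mix = 1.7: (Q·0.3900 + 4100·30.00) / (Q + 4100) = 1.7
→ Q = 4100·(30.00 − 1.7)/(1.7 − 0.3900) = 88570 L/s.

88600 L/s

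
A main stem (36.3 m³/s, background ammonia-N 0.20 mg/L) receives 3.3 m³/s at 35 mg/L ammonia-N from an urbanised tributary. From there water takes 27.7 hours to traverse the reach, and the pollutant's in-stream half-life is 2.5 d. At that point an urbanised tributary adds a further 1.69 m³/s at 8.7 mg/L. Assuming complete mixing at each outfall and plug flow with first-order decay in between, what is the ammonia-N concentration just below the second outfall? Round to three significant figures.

2.52 mg/L

Mixed concentration C = ΣQC/ΣQ = (36.30·0.2000 + 3.300·35.00) / 39.60 = 122.8/39.60 = 3.100 mg/L; combined flow 39.60 m³/s.
Half-life 2.5 d → k = ln 2 / 2.5 = 0.2773 d⁻¹.
Applying C = C₀e^(−kt): 3.100 × 0.7261 = 2.251 mg/L.
At the second outfall, C = (39.60·2.251 + 1.690·8.700) / (39.60 + 1.690) = 2.515 mg/L.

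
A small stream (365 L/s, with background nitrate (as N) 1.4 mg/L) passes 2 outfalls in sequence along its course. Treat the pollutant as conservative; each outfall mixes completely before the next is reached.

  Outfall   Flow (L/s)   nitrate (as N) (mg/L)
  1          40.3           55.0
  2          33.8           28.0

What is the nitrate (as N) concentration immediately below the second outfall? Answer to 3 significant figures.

8.37 mg/L

Outfall 1: combined Q = 405.3 L/s; C = (365.0·1.400 + 40.30·55.00)/405.3 = 6.730 mg/L.
Outfall 2: combined Q = 439.1 L/s; C = (405.3·6.730 + 33.80·28.00)/439.1 = 8.367 mg/L.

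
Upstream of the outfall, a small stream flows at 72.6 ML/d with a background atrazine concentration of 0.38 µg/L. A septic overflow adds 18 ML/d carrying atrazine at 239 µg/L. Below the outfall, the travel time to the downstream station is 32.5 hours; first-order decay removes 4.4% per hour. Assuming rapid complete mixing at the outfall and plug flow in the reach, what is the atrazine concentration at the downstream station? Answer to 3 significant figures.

11.1 µg/L

Mixed concentration C = ΣQC/ΣQ = (72.60·0.3800 + 18.00·239.0) / 90.60 = 4330/90.60 = 47.79 µg/L.
4.4%/h lost → k = −ln(1 − 0.044) = 0.04500 h⁻¹.
Applying C = C₀e^(−kt): 47.79 × 0.2317 = 11.07 µg/L.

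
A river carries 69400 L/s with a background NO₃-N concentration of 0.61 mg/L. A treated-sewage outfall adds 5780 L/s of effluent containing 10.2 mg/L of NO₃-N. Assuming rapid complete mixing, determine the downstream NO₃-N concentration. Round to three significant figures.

Conservation of mass: C = (69400·0.6100 + 5780·10.20) / 75180 = 101300/75180 = 1.347 mg/L.

1.35 mg/L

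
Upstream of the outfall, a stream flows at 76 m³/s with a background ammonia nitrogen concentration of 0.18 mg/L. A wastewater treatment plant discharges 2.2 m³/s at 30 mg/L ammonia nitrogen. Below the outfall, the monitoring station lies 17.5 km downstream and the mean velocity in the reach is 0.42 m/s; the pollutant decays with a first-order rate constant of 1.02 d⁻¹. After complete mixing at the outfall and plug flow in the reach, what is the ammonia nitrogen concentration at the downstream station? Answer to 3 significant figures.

0.623 mg/L

After mixing, C = (76.00·0.1800 + 2.200·30.00) / 78.20 = 79.68/78.20 = 1.019 mg/L.
Travel time t = 17.5·1000 / 0.42 = 41670 s = 11.57 h.
First-order decay: C = 1.019·exp(−k·t) = 1.019·0.6115 = 0.6230 mg/L.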